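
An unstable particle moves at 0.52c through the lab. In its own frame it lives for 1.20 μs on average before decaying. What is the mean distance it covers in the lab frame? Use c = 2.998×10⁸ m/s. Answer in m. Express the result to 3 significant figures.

219 m

Lorentz factor: γ = (1 − 0.2704)^(−1/2) = 1.1707.
Lab-frame lifetime: Δt = γτ = 1.1707 × 1.20 μs = 1.4048 μs.
Distance: d = vΔt = 0.52 × 2.998×10⁸ m/s × 1.4048×10^-6 s = 219 m.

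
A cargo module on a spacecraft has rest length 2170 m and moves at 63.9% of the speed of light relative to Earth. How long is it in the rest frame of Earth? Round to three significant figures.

1670 m

γ = 1/√(1 − β²) = 1/√(1 − 0.408321) = 1/√0.591679 = 1/0.769207 = 1.3.
Along the direction of motion the measured length is L₀/γ = 2170/1.3 = 1670 m.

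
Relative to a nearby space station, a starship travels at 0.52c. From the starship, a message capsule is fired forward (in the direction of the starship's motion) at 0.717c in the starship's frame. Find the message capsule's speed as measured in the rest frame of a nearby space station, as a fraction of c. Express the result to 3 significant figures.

0.901c

In units of c, u = (u' + v)/(1 + u'v) with u' = 0.717 and v = 0.52.
Numerator: 0.717 + 0.52 = 1.237. Denominator: 1 + (0.717)(0.52) = 1.37284.
u = 1.237/1.37284 = 0.90105, so the speed is 0.901c.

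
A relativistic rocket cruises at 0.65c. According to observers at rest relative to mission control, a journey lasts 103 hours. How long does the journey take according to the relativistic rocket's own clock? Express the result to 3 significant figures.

78.3 hours

With β = 0.65, γ = 1/√(1 − 0.65²) = 1/√0.5775 = 1.3159.
The moving clock records proper time: Δτ = Δt/γ = 103/1.3159 = 78.3 hours.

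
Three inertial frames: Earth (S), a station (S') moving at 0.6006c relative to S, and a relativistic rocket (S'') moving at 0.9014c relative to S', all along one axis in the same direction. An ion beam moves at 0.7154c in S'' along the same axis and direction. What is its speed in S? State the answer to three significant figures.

First combine the ion beam and relativistic rocket (S''→S'): u₁ = (0.7154 + 0.9014)/(1 + 0.7154×0.9014) = 1.6168/1.64486156 = 0.98294.
Then combine with the station (S'→S): u = (0.98294 + 0.6006)/(1 + 0.98294×0.6006) = 1.58354/1.590353764 = 0.99572.

0.996c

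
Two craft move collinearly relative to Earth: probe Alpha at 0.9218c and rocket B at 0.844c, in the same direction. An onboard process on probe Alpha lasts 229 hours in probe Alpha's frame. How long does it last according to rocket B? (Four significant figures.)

244.5 hours

Speed of probe Alpha in rocket B's frame: u = (v_A − v_B)/(1 − v_A v_B/c²) = (0.9218 − 0.844)/(1 − 0.9218×0.844) = 0.0778/0.2220008 = 0.35045; |u| = 0.35045c.
At |u| = 0.35045c, γ = (1 − 0.122815)^(−1/2) = 1.0677.
Probe Alpha's interval is proper; time dilation gives Δt_B = γΔτ = 1.0677 × 229 hours = 244.5 hours.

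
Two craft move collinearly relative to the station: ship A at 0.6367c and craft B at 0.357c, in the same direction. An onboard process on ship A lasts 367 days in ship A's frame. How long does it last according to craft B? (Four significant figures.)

Speed of ship A in craft B's frame: u = (v_A − v_B)/(1 − v_A v_B/c²) = (0.6367 − 0.357)/(1 − 0.6367×0.357) = 0.2797/0.7726981 = 0.36198; |u| = 0.36198c.
γ for this relative speed: γ = 1/√(1 − 0.13103) = 1.0727.
The clock on ship A records proper time, so craft B measures Δt = γΔτ = 1.0727 × 367 = 393.7 days.

393.7 days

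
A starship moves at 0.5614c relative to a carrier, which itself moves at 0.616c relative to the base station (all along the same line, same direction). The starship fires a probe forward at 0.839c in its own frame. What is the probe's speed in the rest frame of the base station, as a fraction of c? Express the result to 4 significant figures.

0.9884c

Apply u = (u'+v)/(1+u'v) twice. Probe in the carrier frame: (0.839+0.5614)/(1+0.839·0.5614) = 1.4004/1.4710146 = 0.952c.
That velocity, transformed to the rest frame of the base station: (0.952+0.616)/(1+0.952·0.616) = 1.568/1.586432 = 0.98838c.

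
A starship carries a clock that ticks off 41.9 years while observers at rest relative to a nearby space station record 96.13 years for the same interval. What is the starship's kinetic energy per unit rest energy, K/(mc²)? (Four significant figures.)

1.294

From Δt = γΔτ: γ = 96.13/41.9 = 2.29427.
Since K = (γ−1)mc², K/(mc²) = 2.29427 − 1 = 1.294.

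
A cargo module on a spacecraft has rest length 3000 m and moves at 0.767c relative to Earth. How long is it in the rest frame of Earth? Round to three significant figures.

Lorentz factor: γ = (1 − 0.588289)^(−1/2) = 1.5585.
Along the direction of motion the measured length is L₀/γ = 3000/1.5585 = 1920 m.

1920 m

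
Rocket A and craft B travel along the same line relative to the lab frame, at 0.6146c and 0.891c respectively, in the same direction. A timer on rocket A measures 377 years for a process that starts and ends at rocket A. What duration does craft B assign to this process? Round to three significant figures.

476 years

Speed of rocket A in craft B's frame: u = (v_A − v_B)/(1 − v_A v_B/c²) = (0.6146 − 0.891)/(1 − 0.6146×0.891) = −0.2764/0.4523914 = −0.61098; |u| = 0.61098c.
At |u| = 0.61098c, γ = (1 − 0.373297)^(−1/2) = 1.2632.
The clock on rocket A records proper time, so craft B measures Δt = γΔτ = 1.2632 × 377 = 476 years.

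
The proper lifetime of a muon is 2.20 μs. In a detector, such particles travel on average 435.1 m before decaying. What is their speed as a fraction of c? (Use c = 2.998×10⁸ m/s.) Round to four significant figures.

0.5507c

Lab distance = (lab lifetime)·v = γτ·βc, so βγ = d/(cτ) = 435.1/(2.998×10⁸ × 2.200×10^-6) = 0.65968.
With βγ = 0.65968: γ² = 1 + (βγ)² = 1.435178, and β = (βγ)/γ = 0.65968/1.19799 = 0.5507.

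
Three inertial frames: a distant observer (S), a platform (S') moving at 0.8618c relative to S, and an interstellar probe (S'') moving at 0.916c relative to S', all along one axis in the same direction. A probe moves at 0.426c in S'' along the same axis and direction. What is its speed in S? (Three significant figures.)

0.997c

Compose velocities in two stages. Stage 1 (into S'): u₁ = (0.426+0.916)/(1+0.426×0.916) = 0.96532.
Stage 2 (into S): u = (0.96532+0.8618)/(1+0.96532×0.8618) = 0.99738, so the speed is 0.997c.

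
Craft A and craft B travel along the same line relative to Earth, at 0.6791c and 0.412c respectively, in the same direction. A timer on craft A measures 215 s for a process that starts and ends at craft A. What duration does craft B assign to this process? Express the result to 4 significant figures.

The velocity of craft A relative to craft B is (0.6791 − 0.412)c / (1 − 0.6791×0.412) = 0.37086c; relative speed 0.37086c.
At |u| = 0.37086c, γ = (1 − 0.137537)^(−1/2) = 1.0768.
The clock on craft A records proper time, so craft B measures Δt = γΔτ = 1.0768 × 215 = 231.5 s.

231.5 s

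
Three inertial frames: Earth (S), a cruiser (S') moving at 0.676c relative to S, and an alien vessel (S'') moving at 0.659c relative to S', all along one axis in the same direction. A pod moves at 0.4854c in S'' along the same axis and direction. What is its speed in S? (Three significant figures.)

0.973c

Apply u = (u'+v)/(1+u'v) twice. Pod in the cruiser frame: (0.4854+0.659)/(1+0.4854·0.659) = 1.1444/1.3198786 = 0.86705c.
That velocity, transformed to the rest frame of Earth: (0.86705+0.676)/(1+0.86705·0.676) = 1.54305/1.5861258 = 0.97284c.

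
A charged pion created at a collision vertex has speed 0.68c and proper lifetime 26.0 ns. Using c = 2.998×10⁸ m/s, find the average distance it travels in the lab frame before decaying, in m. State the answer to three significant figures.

7.23 m

Lorentz factor: γ = (1 − 0.4624)^(−1/2) = 1.3639.
Lab-frame lifetime: Δt = γτ = 1.3639 × 26.0 ns = 35.461 ns.
Distance: d = vΔt = 0.68 × 2.998×10⁸ m/s × 3.5461×10^-8 s = 7.23 m.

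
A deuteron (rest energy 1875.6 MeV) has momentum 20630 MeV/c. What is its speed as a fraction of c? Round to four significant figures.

0.9959c

βγ = pc/(mc²) = 20630/1875.6 = 10.999.
Since γ² = 1 + (βγ)² = 121.978, γ = √121.978 = 11.0444, and β = (βγ)/γ = 10.999/11.0444 = 0.9959.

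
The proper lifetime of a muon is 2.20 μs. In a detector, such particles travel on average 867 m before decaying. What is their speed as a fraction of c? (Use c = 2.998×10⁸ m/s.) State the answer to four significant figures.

Lab distance = (lab lifetime)·v = γτ·βc, so βγ = d/(cτ) = 867.0/(2.998×10⁸ × 2.200×10^-6) = 1.3145.
With βγ = 1.3145: γ² = 1 + (βγ)² = 2.72791, and β = (βγ)/γ = 1.3145/1.65164 = 0.7959.

0.7959c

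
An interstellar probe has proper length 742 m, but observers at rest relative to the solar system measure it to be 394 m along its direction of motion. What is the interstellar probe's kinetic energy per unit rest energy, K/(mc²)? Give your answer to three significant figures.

0.883

Length contraction gives γ = L₀/L = 742/394 = 1.88325.
K/(mc²) = γ − 1 = 1.88325 − 1 = 0.883.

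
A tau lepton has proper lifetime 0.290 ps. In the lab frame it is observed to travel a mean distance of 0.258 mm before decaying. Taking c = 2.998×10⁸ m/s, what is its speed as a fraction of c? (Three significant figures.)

0.948c

d = βγcτ ⇒ βγ = d/(cτ) = 2.580×10^-4 m / (8.6942×10^-5 m) = 2.9675.
β = (βγ)/√(1+(βγ)²) = 2.9675/√9.80606 = 0.948.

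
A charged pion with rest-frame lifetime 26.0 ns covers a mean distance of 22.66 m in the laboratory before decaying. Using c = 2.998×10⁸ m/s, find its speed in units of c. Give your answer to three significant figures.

0.946c

Let x = d/(cτ) = 22.66 m / (2.998×10⁸ m/s × 2.600×10^-8 s) = 2.9071. Since d = βγcτ, x = βγ = β/√(1−β²).
Solving: β² = x²/(1+x²) = 8.45123/9.45123 = 0.894194, so β = 0.946.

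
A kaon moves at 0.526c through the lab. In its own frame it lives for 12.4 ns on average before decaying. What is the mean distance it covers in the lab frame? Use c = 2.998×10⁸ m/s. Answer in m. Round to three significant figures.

2.30 m

Lorentz factor: γ = (1 − 0.276676)^(−1/2) = 1.1758.
Lab-frame lifetime: Δt = γτ = 1.1758 × 12.4 ns = 14.58 ns.
Distance: d = vΔt = 0.526 × 2.998×10⁸ m/s × 1.4580×10^-8 s = 2.30 m.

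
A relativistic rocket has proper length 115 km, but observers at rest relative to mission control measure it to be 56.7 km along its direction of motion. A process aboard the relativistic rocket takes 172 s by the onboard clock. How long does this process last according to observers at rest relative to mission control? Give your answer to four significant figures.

348.9 s

Length contraction gives γ = L₀/L = 115/56.7 = 2.02822.
Δt = γΔτ = 2.02822 × 172 = 348.9 s.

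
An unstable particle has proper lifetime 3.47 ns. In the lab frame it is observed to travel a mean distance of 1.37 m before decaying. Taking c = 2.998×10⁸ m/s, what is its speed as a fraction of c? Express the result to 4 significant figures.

0.7964c

Let x = d/(cτ) = 1.370 m / (2.998×10⁸ m/s × 3.470×10^-9 s) = 1.3169. Since d = βγcτ, x = βγ = β/√(1−β²).
Solving: β² = x²/(1+x²) = 1.73423/2.73423 = 0.634266, so β = 0.7964.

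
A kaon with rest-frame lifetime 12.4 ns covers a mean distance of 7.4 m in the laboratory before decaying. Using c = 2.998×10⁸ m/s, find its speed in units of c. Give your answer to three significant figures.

0.894c

Let x = d/(cτ) = 7.400 m / (2.998×10⁸ m/s × 1.240×10^-8 s) = 1.9906. Since d = βγcτ, x = βγ = β/√(1−β²).
Solving: β² = x²/(1+x²) = 3.96249/4.96249 = 0.798488, so β = 0.894.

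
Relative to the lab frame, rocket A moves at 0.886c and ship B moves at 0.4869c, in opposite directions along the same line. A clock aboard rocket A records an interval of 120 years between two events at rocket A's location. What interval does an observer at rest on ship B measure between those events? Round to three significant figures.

The velocity of rocket A relative to ship B is (0.886 + 0.4869)c / (1 + 0.886×0.4869) = 0.95914c; relative speed 0.95914c.
γ for this relative speed: γ = 1/√(1 − 0.91995) = 3.5344.
Rocket A's interval is proper; time dilation gives Δt_B = γΔτ = 3.5344 × 120 years = 424 years.

424 years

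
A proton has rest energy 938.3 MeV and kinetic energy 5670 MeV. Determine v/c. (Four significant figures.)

0.9899

γ = 1 + K/(mc²) = 1 + 5670/938.3 = 7.0428.
β = √(1 − 1/γ²) = √(1 − 0.0201609) = √0.9798391 = 0.9899.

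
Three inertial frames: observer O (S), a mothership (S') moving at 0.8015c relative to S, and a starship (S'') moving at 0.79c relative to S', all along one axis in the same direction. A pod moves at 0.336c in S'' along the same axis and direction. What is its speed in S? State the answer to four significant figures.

Compose velocities in two stages. Stage 1 (into S'): u₁ = (0.336+0.79)/(1+0.336×0.79) = 0.88981.
Stage 2 (into S): u = (0.88981+0.8015)/(1+0.88981×0.8015) = 0.98723, so the speed is 0.9872c.

0.9872c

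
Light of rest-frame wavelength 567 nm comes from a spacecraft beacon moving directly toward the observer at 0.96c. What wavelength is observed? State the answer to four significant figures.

Relativistic Doppler for wavelength: λ_obs = λ_src · √((1−β)/(1+β)).
With β = 0.96: factor = √(0.04/1.96) = 0.14286.
λ_obs = 567 × 0.14286 = 81.00 nm.

81.00 nm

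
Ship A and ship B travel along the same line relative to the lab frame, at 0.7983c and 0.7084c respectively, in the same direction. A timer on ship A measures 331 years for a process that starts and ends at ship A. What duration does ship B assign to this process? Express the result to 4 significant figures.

The velocity of ship A relative to ship B is (0.7983 − 0.7084)c / (1 − 0.7983×0.7084) = 0.20691c; relative speed 0.20691c.
γ for this relative speed: γ = 1/√(1 − 0.0428117) = 1.0221.
Ship A's interval is proper; time dilation gives Δt_B = γΔτ = 1.0221 × 331 years = 338.3 years.

338.3 years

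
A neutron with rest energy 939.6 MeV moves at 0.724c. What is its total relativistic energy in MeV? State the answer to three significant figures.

β² = 0.524176, so γ = 1/√0.475824 = 1.4497.
Total energy: E = γmc² = 1.4497 × 939.6 MeV = 1360 MeV.

1360 MeV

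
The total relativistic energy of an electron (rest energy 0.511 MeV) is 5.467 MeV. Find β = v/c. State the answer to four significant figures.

Total energy E = γmc² gives γ = 5.467/0.511 = 10.699.
Hence β = √(1 − 1/γ²) = √(1 − 0.00873602) = √0.99126398 = 0.9956.

0.9956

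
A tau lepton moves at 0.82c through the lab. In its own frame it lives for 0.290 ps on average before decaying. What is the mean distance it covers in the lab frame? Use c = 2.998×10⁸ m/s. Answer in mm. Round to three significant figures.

0.125 mm

β² = 0.6724, so γ = 1/√0.3276 = 1.7471.
Lab-frame lifetime: Δt = γτ = 1.7471 × 0.290 ps = 0.50666 ps.
Distance: d = vΔt = 0.82 × 2.998×10⁸ m/s × 5.0666×10^-13 s = 1.25×10^-4 m = 0.125 mm.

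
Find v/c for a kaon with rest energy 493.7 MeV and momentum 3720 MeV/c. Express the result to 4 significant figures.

pc/(mc²) = 3720/493.7 = 7.5349 = βγ = β/√(1−β²).
So β² = x²/(1 + x²) with x = 7.5349: x² = 56.7747, β² = 56.7747/57.7747 = 0.982691, β = 0.9913.

0.9913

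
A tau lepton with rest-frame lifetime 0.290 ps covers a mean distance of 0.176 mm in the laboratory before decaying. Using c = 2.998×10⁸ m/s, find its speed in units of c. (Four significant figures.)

0.8966c

d = βγcτ ⇒ βγ = d/(cτ) = 1.760×10^-4 m / (8.6942×10^-5 m) = 2.0243.
β = (βγ)/√(1+(βγ)²) = 2.0243/√5.09779 = 0.8966.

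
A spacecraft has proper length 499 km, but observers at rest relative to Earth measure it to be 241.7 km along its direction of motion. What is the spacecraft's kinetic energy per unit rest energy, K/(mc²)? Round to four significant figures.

1.065

From L = L₀/γ: γ = 499/241.7 = 2.06454.
K/(mc²) = γ − 1 = 2.06454 − 1 = 1.065.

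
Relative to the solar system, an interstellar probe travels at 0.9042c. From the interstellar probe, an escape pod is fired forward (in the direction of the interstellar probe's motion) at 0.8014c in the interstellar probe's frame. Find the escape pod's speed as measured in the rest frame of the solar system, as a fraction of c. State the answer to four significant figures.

In units of c, u = (u' + v)/(1 + u'v) with u' = 0.8014 and v = 0.9042.
Numerator: 0.8014 + 0.9042 = 1.7056. Denominator: 1 + (0.8014)(0.9042) = 1.72462588.
u = 1.7056/1.72462588 = 0.98897, so the speed is 0.9890c.

0.9890c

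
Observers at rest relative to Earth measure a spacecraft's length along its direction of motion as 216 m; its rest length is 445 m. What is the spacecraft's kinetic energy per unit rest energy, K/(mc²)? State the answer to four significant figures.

1.060

From L = L₀/γ: γ = 445/216 = 2.06019.
K/(mc²) = γ − 1 = 2.06019 − 1 = 1.060.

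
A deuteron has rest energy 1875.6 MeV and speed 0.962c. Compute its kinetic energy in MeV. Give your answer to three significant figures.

With β = 0.962, γ = 1/√(1 − 0.962²) = 1/√0.074556 = 3.6623.
Kinetic energy: K = (γ − 1)mc² = (3.6623 − 1) × 1875.6 MeV = 2.6623 × 1875.6 = 4990 MeV.

4990 MeV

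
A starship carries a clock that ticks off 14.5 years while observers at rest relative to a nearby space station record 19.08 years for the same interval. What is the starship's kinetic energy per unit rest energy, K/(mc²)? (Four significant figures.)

0.3159

From Δt = γΔτ: γ = 19.08/14.5 = 1.31586.
Since K = (γ−1)mc², K/(mc²) = 1.31586 − 1 = 0.3159.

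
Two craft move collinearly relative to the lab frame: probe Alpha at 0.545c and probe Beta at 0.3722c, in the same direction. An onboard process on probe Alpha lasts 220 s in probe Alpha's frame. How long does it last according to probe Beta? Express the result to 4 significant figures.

Transform probe Alpha's velocity into probe Beta's frame: (0.545 − 0.3722)/(1 − 0.545·0.3722) = 0.1728/0.797151, so the relative speed is 0.21677c.
At |u| = 0.21677c, γ = (1 − 0.0469892)^(−1/2) = 1.0244.
Probe Alpha's interval is proper; time dilation gives Δt_B = γΔτ = 1.0244 × 220 s = 225.4 s.

225.4 s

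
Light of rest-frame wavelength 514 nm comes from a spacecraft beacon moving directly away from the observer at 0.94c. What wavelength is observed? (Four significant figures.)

2923 nm

Relativistic Doppler for wavelength: λ_obs = λ_src · √((1+β)/(1−β)).
With β = 0.94: factor = √(1.94/0.06) = 5.6862.
λ_obs = 514 × 5.6862 = 2923 nm.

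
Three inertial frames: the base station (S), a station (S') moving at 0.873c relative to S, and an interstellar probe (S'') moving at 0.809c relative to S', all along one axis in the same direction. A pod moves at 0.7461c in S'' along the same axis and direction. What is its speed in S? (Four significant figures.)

First combine the pod and interstellar probe (S''→S'): u₁ = (0.7461 + 0.809)/(1 + 0.7461×0.809) = 1.5551/1.6035949 = 0.96976.
Then combine with the station (S'→S): u = (0.96976 + 0.873)/(1 + 0.96976×0.873) = 1.84276/1.84660048 = 0.99792.

0.9979c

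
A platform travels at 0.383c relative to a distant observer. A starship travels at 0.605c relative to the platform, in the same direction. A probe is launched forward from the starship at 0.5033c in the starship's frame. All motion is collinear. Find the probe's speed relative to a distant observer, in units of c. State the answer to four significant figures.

Apply u = (u'+v)/(1+u'v) twice. Probe in the platform frame: (0.5033+0.605)/(1+0.5033·0.605) = 1.1083/1.3044965 = 0.8496c.
That velocity, transformed to the rest frame of a distant observer: (0.8496+0.383)/(1+0.8496·0.383) = 1.2326/1.3253968 = 0.92999c.

0.9300c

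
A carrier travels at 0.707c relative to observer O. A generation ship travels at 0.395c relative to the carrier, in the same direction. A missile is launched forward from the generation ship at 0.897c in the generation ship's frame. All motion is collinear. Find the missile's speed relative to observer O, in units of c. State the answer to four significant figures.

0.9919c

First combine the missile and generation ship (S''→S'): u₁ = (0.897 + 0.395)/(1 + 0.897×0.395) = 1.292/1.354315 = 0.95399.
Then combine with the carrier (S'→S): u = (0.95399 + 0.707)/(1 + 0.95399×0.707) = 1.66099/1.67447093 = 0.99195.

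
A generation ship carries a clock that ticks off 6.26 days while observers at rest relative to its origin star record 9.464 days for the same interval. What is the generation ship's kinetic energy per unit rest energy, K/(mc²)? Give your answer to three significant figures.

0.512

From Δt = γΔτ: γ = 9.464/6.26 = 1.51182.
Since K = (γ−1)mc², K/(mc²) = 1.51182 − 1 = 0.512.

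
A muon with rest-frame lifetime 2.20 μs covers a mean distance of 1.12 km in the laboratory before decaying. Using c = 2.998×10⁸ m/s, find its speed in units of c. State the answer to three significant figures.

0.862c

Lab distance = (lab lifetime)·v = γτ·βc, so βγ = d/(cτ) = 1120/(2.998×10⁸ × 2.200×10^-6) = 1.6981.
With βγ = 1.6981: γ² = 1 + (βγ)² = 3.88354, and β = (βγ)/γ = 1.6981/1.97067 = 0.862.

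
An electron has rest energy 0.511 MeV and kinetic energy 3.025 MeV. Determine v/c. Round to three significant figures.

γ = 1 + K/(mc²) = 1 + 3.025/0.511 = 6.9198.
β = √(1 − 1/γ²) = √(1 − 0.020884) = √0.979116 = 0.990.

0.990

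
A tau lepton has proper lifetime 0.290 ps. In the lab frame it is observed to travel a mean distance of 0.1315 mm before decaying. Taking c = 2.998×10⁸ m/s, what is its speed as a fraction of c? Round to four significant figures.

0.8342c

Lab distance = (lab lifetime)·v = γτ·βc, so βγ = d/(cτ) = 1.315×10^-4/(2.998×10⁸ × 2.900×10^-13) = 1.5125.
With βγ = 1.5125: γ² = 1 + (βγ)² = 3.28766, and β = (βγ)/γ = 1.5125/1.81319 = 0.8342.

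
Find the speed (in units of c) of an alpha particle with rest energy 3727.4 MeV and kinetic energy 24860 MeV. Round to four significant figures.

0.9915c

γ = 1 + K/(mc²) = 1 + 24860/3727.4 = 7.6695.
β = √(1 − 1/γ²) = √(1 − 0.0170007) = √0.9829993 = 0.9915.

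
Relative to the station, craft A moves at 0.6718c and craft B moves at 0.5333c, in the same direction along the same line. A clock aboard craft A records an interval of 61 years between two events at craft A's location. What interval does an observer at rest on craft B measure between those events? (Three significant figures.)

62.5 years

Speed of craft A in craft B's frame: u = (v_A − v_B)/(1 − v_A v_B/c²) = (0.6718 − 0.5333)/(1 − 0.6718×0.5333) = 0.1385/0.64172906 = 0.21582; |u| = 0.21582c.
At |u| = 0.21582c, γ = (1 − 0.0465783)^(−1/2) = 1.0241.
Craft A's interval is proper; time dilation gives Δt_B = γΔτ = 1.0241 × 61 years = 62.5 years.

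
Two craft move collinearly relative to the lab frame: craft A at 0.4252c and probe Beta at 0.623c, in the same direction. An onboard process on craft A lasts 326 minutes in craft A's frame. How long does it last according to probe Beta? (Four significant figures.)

Speed of craft A in probe Beta's frame: u = (v_A − v_B)/(1 − v_A v_B/c²) = (0.4252 − 0.623)/(1 − 0.4252×0.623) = −0.1978/0.7351004 = −0.26908; |u| = 0.26908c.
γ for this relative speed: γ = 1/√(1 − 0.072404) = 1.0383.
Craft A's interval is proper; time dilation gives Δt_B = γΔτ = 1.0383 × 326 minutes = 338.5 minutes.

338.5 minutes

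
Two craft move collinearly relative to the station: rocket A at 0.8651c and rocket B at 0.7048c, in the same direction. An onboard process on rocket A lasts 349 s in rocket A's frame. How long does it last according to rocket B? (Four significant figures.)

Speed of rocket A in rocket B's frame: u = (v_A − v_B)/(1 − v_A v_B/c²) = (0.8651 − 0.7048)/(1 − 0.8651×0.7048) = 0.1603/0.39027752 = 0.41073; |u| = 0.41073c.
At |u| = 0.41073c, γ = (1 − 0.168699)^(−1/2) = 1.0968.
Rocket A's interval is proper; time dilation gives Δt_B = γΔτ = 1.0968 × 349 s = 382.8 s.

382.8 s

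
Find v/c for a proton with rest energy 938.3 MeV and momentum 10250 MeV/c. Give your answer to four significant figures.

0.9958

pc/(mc²) = 10250/938.3 = 10.924 = βγ = β/√(1−β²).
So β² = x²/(1 + x²) with x = 10.924: x² = 119.334, β² = 119.334/120.334 = 0.99169, β = 0.9958.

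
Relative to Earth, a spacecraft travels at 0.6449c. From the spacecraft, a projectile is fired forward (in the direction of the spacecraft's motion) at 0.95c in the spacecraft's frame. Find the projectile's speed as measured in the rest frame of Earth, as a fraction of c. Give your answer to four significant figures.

In units of c, u = (u' + v)/(1 + u'v) with u' = 0.95 and v = 0.6449.
Numerator: 0.95 + 0.6449 = 1.5949. Denominator: 1 + (0.95)(0.6449) = 1.612655.
u = 1.5949/1.612655 = 0.98899, so the speed is 0.9890c.

0.9890c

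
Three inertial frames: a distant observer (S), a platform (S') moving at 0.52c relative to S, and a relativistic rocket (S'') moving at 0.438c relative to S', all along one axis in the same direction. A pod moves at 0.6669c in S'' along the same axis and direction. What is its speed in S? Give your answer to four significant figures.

Compose velocities in two stages. Stage 1 (into S'): u₁ = (0.6669+0.438)/(1+0.6669×0.438) = 0.85512.
Stage 2 (into S): u = (0.85512+0.52)/(1+0.85512×0.52) = 0.95186, so the speed is 0.9519c.

0.9519c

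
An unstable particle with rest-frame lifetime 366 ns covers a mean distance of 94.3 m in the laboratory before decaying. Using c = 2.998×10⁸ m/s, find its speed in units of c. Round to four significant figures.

Let x = d/(cτ) = 94.30 m / (2.998×10⁸ m/s × 3.660×10^-7 s) = 0.85941. Since d = βγcτ, x = βγ = β/√(1−β²).
Solving: β² = x²/(1+x²) = 0.738586/1.738586 = 0.42482, so β = 0.6518.

0.6518c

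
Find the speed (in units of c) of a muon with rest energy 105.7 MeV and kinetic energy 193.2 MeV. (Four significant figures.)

K = (γ−1)mc², so γ = 1 + 193.2/105.7 = 2.8278.
Then v/c = √(1 − γ⁻²) = √(1 − 0.125055) = √0.874945 = 0.9354.

0.9354c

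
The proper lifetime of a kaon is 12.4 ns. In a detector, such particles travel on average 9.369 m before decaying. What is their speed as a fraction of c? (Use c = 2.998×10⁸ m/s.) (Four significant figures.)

Lab distance = (lab lifetime)·v = γτ·βc, so βγ = d/(cτ) = 9.369/(2.998×10⁸ × 1.240×10^-8) = 2.5202.
With βγ = 2.5202: γ² = 1 + (βγ)² = 7.35141, and β = (βγ)/γ = 2.5202/2.71135 = 0.9295.

0.9295c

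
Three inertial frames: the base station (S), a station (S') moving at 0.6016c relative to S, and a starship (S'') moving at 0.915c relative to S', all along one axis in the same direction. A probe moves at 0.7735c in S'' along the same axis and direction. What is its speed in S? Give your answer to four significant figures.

0.9972c

Compose velocities in two stages. Stage 1 (into S'): u₁ = (0.7735+0.915)/(1+0.7735×0.915) = 0.98873.
Stage 2 (into S): u = (0.98873+0.6016)/(1+0.98873×0.6016) = 0.99718, so the speed is 0.9972c.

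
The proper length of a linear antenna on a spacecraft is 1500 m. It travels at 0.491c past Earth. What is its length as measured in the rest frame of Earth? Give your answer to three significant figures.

With β = 0.491, γ = 1/√(1 − 0.491²) = 1/√0.758919 = 1.1479.
Length contraction: L = L₀/γ = 1500/1.1479 = 1310 m.

1310 m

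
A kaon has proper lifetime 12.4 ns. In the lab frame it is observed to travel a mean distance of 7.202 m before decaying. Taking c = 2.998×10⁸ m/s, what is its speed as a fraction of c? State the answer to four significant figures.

0.8886c

d = βγcτ ⇒ βγ = d/(cτ) = 7.202 m / (3.71752 m) = 1.9373.
β = (βγ)/√(1+(βγ)²) = 1.9373/√4.75313 = 0.8886.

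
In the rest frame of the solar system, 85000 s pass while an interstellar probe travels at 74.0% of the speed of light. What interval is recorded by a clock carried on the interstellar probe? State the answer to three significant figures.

γ = 1/√(1 − β²) = 1/√(1 − 0.5476) = 1/√0.4524 = 1/0.672607 = 1.4868.
The moving clock records proper time: Δτ = Δt/γ = 85000/1.4868 = 57200 s.

57200 s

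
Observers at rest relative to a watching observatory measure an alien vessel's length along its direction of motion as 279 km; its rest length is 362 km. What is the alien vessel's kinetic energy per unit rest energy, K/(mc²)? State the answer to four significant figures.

Length contraction gives γ = L₀/L = 362/279 = 1.29749.
Since K = (γ−1)mc², K/(mc²) = 1.29749 − 1 = 0.2975.

0.2975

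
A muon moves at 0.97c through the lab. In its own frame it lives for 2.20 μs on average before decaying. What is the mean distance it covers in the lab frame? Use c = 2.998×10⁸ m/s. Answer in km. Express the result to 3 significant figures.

2.63 km

γ = 1/√(1 − β²) = 1/√(1 − 0.9409) = 1/√0.0591 = 4.1135.
Lab-frame lifetime: Δt = γτ = 4.1135 × 2.20 μs = 9.0497 μs.
Distance: d = vΔt = 0.97 × 2.998×10⁸ m/s × 9.0497×10^-6 s = 2630 m = 2.63 km.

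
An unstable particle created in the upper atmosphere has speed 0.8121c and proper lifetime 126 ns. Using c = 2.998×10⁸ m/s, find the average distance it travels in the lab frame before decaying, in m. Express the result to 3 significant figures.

52.6 m

Lorentz factor: γ = (1 − 0.65950641)^(−1/2) = 1.7137.
Lab-frame lifetime: Δt = γτ = 1.7137 × 126 ns = 215.93 ns.
Distance: d = vΔt = 0.8121 × 2.998×10⁸ m/s × 2.1593×10^-7 s = 52.6 m.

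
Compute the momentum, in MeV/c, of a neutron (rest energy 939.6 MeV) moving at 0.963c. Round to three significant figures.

Lorentz factor: γ = (1 − 0.927369)^(−1/2) = 3.7106.
Momentum: p = γβ·mc = 3.7106 × 0.963 × 939.6 MeV/c = 3360 MeV/c.

3360 MeV/c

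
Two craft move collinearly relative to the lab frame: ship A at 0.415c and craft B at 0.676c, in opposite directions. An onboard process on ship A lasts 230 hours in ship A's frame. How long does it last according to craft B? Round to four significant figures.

439.3 hours

Speed of ship A in craft B's frame: u = (v_A + v_B)/(1 + v_A v_B/c²) = (0.415 + 0.676)/(1 + 0.415×0.676) = 1.091/1.28054 = 0.85198; |u| = 0.85198c.
At |u| = 0.85198c, γ = (1 − 0.72587)^(−1/2) = 1.9099.
Ship A's interval is proper; time dilation gives Δt_B = γΔτ = 1.9099 × 230 hours = 439.3 hours.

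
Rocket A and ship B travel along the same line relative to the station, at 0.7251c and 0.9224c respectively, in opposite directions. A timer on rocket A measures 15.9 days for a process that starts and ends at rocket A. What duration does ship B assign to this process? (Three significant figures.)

Speed of rocket A in ship B's frame: u = (v_A + v_B)/(1 + v_A v_B/c²) = (0.7251 + 0.9224)/(1 + 0.7251×0.9224) = 1.6475/1.66883224 = 0.98722; |u| = 0.98722c.
At |u| = 0.98722c, γ = (1 − 0.974603)^(−1/2) = 6.2749.
Rocket A's interval is proper; time dilation gives Δt_B = γΔτ = 6.2749 × 15.9 days = 99.8 days.

99.8 days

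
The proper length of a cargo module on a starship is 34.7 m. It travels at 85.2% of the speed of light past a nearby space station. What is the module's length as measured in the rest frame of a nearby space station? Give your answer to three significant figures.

18.2 m

γ = 1/√(1 − β²) = 1/√(1 − 0.725904) = 1/√0.274096 = 1/0.523542 = 1.9101.
Length contraction: L = L₀/γ = 34.7/1.9101 = 18.2 m.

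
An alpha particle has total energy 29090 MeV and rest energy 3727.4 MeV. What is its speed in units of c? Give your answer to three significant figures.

γ = E/(mc²) = 29090/3727.4 = 7.8044.
β = √(1 − 1/γ²) = √(1 − 0.016418) = √0.983582 = 0.992.

0.992c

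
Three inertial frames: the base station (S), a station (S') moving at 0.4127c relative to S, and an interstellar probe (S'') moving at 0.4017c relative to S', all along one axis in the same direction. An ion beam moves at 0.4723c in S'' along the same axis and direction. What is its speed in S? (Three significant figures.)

0.880c

Compose velocities in two stages. Stage 1 (into S'): u₁ = (0.4723+0.4017)/(1+0.4723×0.4017) = 0.73462.
Stage 2 (into S): u = (0.73462+0.4127)/(1+0.73462×0.4127) = 0.8804, so the speed is 0.880c.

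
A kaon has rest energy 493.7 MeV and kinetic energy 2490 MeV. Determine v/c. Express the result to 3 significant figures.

0.986

γ = 1 + K/(mc²) = 1 + 2490/493.7 = 6.0435.
β = √(1 − 1/γ²) = √(1 − 0.0273793) = √0.9726207 = 0.986.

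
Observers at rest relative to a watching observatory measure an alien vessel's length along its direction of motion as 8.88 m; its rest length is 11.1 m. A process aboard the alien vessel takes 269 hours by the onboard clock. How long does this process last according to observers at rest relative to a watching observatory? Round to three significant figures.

336 hours

Length contraction gives γ = L₀/L = 11.1/8.88 = 1.25.
The same γ dilates the second interval: 1.25 × 269 hours = 336 hours.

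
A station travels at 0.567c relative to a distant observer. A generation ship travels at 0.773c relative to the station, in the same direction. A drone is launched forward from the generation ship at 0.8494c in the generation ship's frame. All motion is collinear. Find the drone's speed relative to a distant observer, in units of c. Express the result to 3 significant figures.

Compose velocities in two stages. Stage 1 (into S'): u₁ = (0.8494+0.773)/(1+0.8494×0.773) = 0.97936.
Stage 2 (into S): u = (0.97936+0.567)/(1+0.97936×0.567) = 0.99425, so the speed is 0.994c.

0.994c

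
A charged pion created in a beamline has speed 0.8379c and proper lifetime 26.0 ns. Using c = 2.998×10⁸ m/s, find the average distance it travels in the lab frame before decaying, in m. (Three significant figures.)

With β = 0.8379, γ = 1/√(1 − 0.8379²) = 1/√0.29792359 = 1.8321.
Lab-frame lifetime: Δt = γτ = 1.8321 × 26.0 ns = 47.635 ns.
Distance: d = vΔt = 0.8379 × 2.998×10⁸ m/s × 4.7635×10^-8 s = 12.0 m.

12.0 m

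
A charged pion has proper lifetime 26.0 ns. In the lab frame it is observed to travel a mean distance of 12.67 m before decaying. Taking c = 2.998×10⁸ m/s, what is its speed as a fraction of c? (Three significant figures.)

0.852c

Let x = d/(cτ) = 12.67 m / (2.998×10⁸ m/s × 2.600×10^-8 s) = 1.6254. Since d = βγcτ, x = βγ = β/√(1−β²).
Solving: β² = x²/(1+x²) = 2.64193/3.64193 = 0.72542, so β = 0.852.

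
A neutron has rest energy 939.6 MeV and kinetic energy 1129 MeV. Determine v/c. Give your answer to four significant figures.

K = (γ−1)mc², so γ = 1 + 1129/939.6 = 2.2016.
Then v/c = √(1 − γ⁻²) = √(1 − 0.206311) = √0.793689 = 0.8909.

0.8909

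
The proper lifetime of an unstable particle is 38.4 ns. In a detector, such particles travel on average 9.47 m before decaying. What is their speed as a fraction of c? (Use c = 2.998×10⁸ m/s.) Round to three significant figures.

Lab distance = (lab lifetime)·v = γτ·βc, so βγ = d/(cτ) = 9.470/(2.998×10⁸ × 3.840×10^-8) = 0.8226.
With βγ = 0.8226: γ² = 1 + (βγ)² = 1.676671, and β = (βγ)/γ = 0.8226/1.29486 = 0.635.

0.635c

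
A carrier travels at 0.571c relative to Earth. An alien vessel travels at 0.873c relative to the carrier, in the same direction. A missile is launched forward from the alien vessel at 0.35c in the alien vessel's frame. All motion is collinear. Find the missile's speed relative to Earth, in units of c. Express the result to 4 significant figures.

0.9823c

Compose velocities in two stages. Stage 1 (into S'): u₁ = (0.35+0.873)/(1+0.35×0.873) = 0.93677.
Stage 2 (into S): u = (0.93677+0.571)/(1+0.93677×0.571) = 0.98233, so the speed is 0.9823c.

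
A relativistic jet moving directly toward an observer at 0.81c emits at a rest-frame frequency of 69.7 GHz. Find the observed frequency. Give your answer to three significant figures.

Relativistic Doppler (source moving toward): f_obs = f_src · √((1+β)/(1−β)).
With β = 0.81: factor = √(1.81/0.19) = 3.0865.
f_obs = 69.7 × 3.0865 = 215 GHz.

215 GHz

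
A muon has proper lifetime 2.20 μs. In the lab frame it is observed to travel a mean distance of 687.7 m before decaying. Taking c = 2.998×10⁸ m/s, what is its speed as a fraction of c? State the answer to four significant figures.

0.7217c

Lab distance = (lab lifetime)·v = γτ·βc, so βγ = d/(cτ) = 687.7/(2.998×10⁸ × 2.200×10^-6) = 1.0427.
With βγ = 1.0427: γ² = 1 + (βγ)² = 2.08722, and β = (βγ)/γ = 1.0427/1.44472 = 0.7217.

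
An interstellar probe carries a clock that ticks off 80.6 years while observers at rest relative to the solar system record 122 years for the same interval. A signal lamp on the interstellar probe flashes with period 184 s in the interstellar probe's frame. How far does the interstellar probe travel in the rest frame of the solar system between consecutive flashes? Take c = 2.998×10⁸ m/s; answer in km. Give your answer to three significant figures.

6.27×10^7 km

From Δt = γΔτ: γ = 122/80.6 = 1.51365.
β = √(1 − 1/γ²) = 0.75069. Lab-frame period = γτ = 1.51365×184 s = 278.51 s. Distance = βc × γτ = 0.75069 × 2.998×10⁸ m/s × 278.51 s = 6.2681×10^10 m = 6.27×10^7 km.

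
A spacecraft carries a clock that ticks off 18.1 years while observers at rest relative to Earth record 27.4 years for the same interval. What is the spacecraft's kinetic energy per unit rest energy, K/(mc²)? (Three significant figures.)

From Δt = γΔτ: γ = 27.4/18.1 = 1.51381.
K/(mc²) = γ − 1 = 1.51381 − 1 = 0.514.

0.514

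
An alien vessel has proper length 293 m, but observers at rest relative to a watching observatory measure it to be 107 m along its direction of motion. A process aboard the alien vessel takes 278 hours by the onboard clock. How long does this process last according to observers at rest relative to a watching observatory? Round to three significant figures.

761 hours

Length contraction gives γ = L₀/L = 293/107 = 2.73832.
The same γ dilates the second interval: 2.73832 × 278 hours = 761 hours.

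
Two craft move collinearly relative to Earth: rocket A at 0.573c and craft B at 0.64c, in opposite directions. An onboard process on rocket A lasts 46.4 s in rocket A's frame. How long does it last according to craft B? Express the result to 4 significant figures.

The velocity of rocket A relative to craft B is (0.573 + 0.64)c / (1 + 0.573×0.64) = 0.88753c; relative speed 0.88753c.
At |u| = 0.88753c, γ = (1 − 0.78771)^(−1/2) = 2.1704.
The clock on rocket A records proper time, so craft B measures Δt = γΔτ = 2.1704 × 46.4 = 100.7 s.

100.7 s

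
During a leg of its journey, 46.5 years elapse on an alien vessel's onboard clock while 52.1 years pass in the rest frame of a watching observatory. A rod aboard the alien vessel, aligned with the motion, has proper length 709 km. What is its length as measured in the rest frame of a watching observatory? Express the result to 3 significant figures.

γ = Δt/Δτ = 52.1/46.5 = 1.12043.
The rod contracts by the same γ: 709 km / 1.12043 = 633 km.

633 km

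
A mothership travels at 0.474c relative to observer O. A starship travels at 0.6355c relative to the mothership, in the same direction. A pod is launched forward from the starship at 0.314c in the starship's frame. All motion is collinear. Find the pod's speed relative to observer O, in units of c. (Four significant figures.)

0.9203c

First combine the pod and starship (S''→S'): u₁ = (0.314 + 0.6355)/(1 + 0.314×0.6355) = 0.9495/1.199547 = 0.79155.
Then combine with the mothership (S'→S): u = (0.79155 + 0.474)/(1 + 0.79155×0.474) = 1.26555/1.3751947 = 0.92027.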